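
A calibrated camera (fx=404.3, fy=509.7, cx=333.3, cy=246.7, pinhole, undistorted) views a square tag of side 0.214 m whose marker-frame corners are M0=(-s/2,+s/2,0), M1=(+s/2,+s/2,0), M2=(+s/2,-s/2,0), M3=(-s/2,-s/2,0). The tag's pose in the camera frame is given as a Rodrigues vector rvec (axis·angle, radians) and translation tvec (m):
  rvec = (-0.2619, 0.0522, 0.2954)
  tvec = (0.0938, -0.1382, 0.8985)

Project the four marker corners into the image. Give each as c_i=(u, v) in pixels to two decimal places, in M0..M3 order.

Intrinsics K: fx=404.3, fy=509.7, cx=333.3, cy=246.7
Marker side s = 0.214 m; corners in marker frame (Z=0):
  M0 = (-0.1070, +0.1070, 0)
  M1 = (+0.1070, +0.1070, 0)
  M2 = (+0.1070, -0.1070, 0)
  M3 = (-0.1070, -0.1070, 0)
rvec = (-0.2619, 0.0522, 0.2954), |rvec| = θ = 0.39822 rad = 22.816°
Rodrigues: sinθ=0.38778, 1−cosθ=0.07825; R = I + sinθ·[k]× + (1−cosθ)·[k]×²:
    [+0.95560 -0.29440 +0.01266]
    [+0.28091 +0.92310 +0.26264]
    [-0.08901 -0.24742 +0.96481]
t = (0.0938, -0.1382, 0.8985) m
M0: Pc = R·M0+t = (-0.03995, -0.06949, +0.88155); u = 404.3·(-0.03995)/0.88155 + 333.3 = 314.9780, v = 509.7·(-0.06949)/0.88155 + 246.7 = 206.5243
M1: Pc = R·M1+t = (+0.16455, -0.00937, +0.86250); u = 404.3·(+0.16455)/0.86250 + 333.3 = 410.4324, v = 509.7·(-0.00937)/0.86250 + 246.7 = 241.1620
M2: Pc = R·M2+t = (+0.22755, -0.20691, +0.91545); u = 404.3·(+0.22755)/0.91545 + 333.3 = 433.7952, v = 509.7·(-0.20691)/0.91545 + 246.7 = 131.4953
M3: Pc = R·M3+t = (+0.02305, -0.26703, +0.93450); u = 404.3·(+0.02305)/0.93450 + 333.3 = 343.2731, v = 509.7·(-0.26703)/0.93450 + 246.7 = 101.0555

c0=(314.98, 206.52) c1=(410.43, 241.16) c2=(433.80, 131.50) c3=(343.27, 101.06)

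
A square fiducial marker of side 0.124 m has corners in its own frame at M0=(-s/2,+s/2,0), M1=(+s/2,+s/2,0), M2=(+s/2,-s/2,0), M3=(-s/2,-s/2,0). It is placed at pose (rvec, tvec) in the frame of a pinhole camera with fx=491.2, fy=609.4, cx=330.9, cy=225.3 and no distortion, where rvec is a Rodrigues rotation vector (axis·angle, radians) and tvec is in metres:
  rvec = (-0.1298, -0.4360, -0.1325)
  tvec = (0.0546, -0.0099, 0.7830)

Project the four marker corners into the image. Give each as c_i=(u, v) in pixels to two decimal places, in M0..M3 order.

c0=(336.50, 271.78) c1=(404.20, 259.32) c2=(391.52, 167.73) c3=(324.00, 173.62)

Intrinsics K: fx=491.2, fy=609.4, cx=330.9, cy=225.3
Marker side s = 0.124 m; corners in marker frame (Z=0):
  M0 = (-0.0620, +0.0620, 0)
  M1 = (+0.0620, +0.0620, 0)
  M2 = (+0.0620, -0.0620, 0)
  M3 = (-0.0620, -0.0620, 0)
rvec = (-0.1298, -0.4360, -0.1325), |rvec| = θ = 0.47381 rad = 27.148°
Rodrigues: sinθ=0.45628, 1−cosθ=0.11017; R = I + sinθ·[k]× + (1−cosθ)·[k]×²:
    [+0.89810 +0.15537 -0.41143]
    [-0.09983 +0.98312 +0.15335]
    [+0.42831 -0.09665 +0.89845]
t = (0.0546, -0.0099, 0.7830) m
M0: Pc = R·M0+t = (+0.00855, +0.05724, +0.75045); u = 491.2·(+0.00855)/0.75045 + 330.9 = 336.4967, v = 609.4·(+0.05724)/0.75045 + 225.3 = 271.7834
M1: Pc = R·M1+t = (+0.11992, +0.04486, +0.80356); u = 491.2·(+0.11992)/0.80356 + 330.9 = 404.2015, v = 609.4·(+0.04486)/0.80356 + 225.3 = 259.3236
M2: Pc = R·M2+t = (+0.10065, -0.07704, +0.81555); u = 491.2·(+0.10065)/0.81555 + 330.9 = 391.5207, v = 609.4·(-0.07704)/0.81555 + 225.3 = 167.7316
M3: Pc = R·M3+t = (-0.01072, -0.06466, +0.76244); u = 491.2·(-0.01072)/0.76244 + 330.9 = 323.9968, v = 609.4·(-0.06466)/0.76244 + 225.3 = 173.6154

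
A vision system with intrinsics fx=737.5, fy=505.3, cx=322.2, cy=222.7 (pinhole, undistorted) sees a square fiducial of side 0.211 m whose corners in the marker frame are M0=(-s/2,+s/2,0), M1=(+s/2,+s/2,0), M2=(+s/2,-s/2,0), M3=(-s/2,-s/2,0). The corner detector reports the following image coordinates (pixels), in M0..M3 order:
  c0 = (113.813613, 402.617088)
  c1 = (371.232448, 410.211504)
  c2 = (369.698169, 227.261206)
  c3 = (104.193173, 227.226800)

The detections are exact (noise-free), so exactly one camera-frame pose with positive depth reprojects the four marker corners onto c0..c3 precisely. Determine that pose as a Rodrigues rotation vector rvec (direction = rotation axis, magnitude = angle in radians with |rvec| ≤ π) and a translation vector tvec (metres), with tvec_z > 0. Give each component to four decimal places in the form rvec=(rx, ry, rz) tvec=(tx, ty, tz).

rvec=(0.0887, 0.1187, -0.0062) tvec=(-0.0674, 0.1102, 0.5832)

Intrinsics K: fx=737.5, fy=505.3, cx=322.2, cy=222.7
Marker side s = 0.211 m; corners in marker frame (Z=0):
  M0 = (-0.1055, +0.1055, 0)
  M1 = (+0.1055, +0.1055, 0)
  M2 = (+0.1055, -0.1055, 0)
  M3 = (-0.1055, -0.1055, 0)
Detected image corners:
  c0 = (113.813613, 402.617088) px
  c1 = (371.232448, 410.211504) px
  c2 = (369.698169, 227.261206) px
  c3 = (104.193173, 227.226800) px
Planar DLT: solve 8×8 A·h = b for H (H[2,2]=1):
  H  [+1190.14006 +63.02119 +236.97637]
  H  [-46.01253 +896.57584 +318.21452]
  H  [-0.20319 +0.15091 +1.00000]
B = K⁻¹H; ‖b₁‖=1.714600, ‖b₂‖=1.714600; λ = 2/(‖b₁‖+‖b₂‖) = 0.583226, sign → tz>0 ⇒ λ=+0.583226
r₁ = λ·B[:,0] = (+0.99295,-0.00088,-0.11850); r₂ = λ·B[:,1] = (+0.01139,+0.99605,+0.08801)
r₃ = r₁×r₂ = (+0.11796,-0.08874,+0.98905); SVD([r₁ r₂ r₃]) → R = UVᵀ:
  R  [+0.99295 +0.01139 +0.11796]
  R  [-0.00088 +0.99605 -0.08874]
  R  [-0.11850 +0.08801 +0.98905]
t = (-0.06740, +0.11024, +0.58323) m
tr R = 2.978053; θ = arccos((tr R − 1)/2) = 0.148282 rad = 8.496°
axis k = ((R−Rᵀ)₃₂, (R−Rᵀ)₁₃, (R−Rᵀ)₂₁) / (2 sinθ) = (+0.598198, +0.800272, -0.041518)
rvec = θ·k = (+0.088702, +0.118666, -0.006156)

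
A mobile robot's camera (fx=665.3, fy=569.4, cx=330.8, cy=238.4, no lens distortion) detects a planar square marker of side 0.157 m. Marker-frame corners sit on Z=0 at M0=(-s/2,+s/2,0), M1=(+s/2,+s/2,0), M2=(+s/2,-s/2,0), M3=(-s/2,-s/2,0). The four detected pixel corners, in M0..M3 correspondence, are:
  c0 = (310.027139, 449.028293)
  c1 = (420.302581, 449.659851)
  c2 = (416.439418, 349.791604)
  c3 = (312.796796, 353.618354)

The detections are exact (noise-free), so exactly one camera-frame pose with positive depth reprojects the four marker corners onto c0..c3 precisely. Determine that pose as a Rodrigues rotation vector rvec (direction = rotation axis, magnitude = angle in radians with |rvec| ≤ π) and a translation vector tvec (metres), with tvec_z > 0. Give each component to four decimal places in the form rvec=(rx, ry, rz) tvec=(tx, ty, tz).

Intrinsics K: fx=665.3, fy=569.4, cx=330.8, cy=238.4
Marker side s = 0.157 m; corners in marker frame (Z=0):
  M0 = (-0.0785, +0.0785, 0)
  M1 = (+0.0785, +0.0785, 0)
  M2 = (+0.0785, -0.0785, 0)
  M3 = (-0.0785, -0.0785, 0)
Detected image corners:
  c0 = (310.027139, 449.028293) px
  c1 = (420.302581, 449.659851) px
  c2 = (416.439418, 349.791604) px
  c3 = (312.796796, 353.618354) px
Planar DLT: solve 8×8 A·h = b for H (H[2,2]=1):
  H  [+572.14289 -140.58277 +363.63505]
  H  [-129.67944 +463.98100 +399.03527]
  H  [-0.29727 -0.39347 +1.00000]
B = K⁻¹H; ‖b₁‖=1.055781, ‖b₂‖=1.055781; λ = 2/(‖b₁‖+‖b₂‖) = 0.947166, sign → tz>0 ⇒ λ=+0.947166
r₁ = λ·B[:,0] = (+0.95454,-0.09783,-0.28157); r₂ = λ·B[:,1] = (-0.01484,+0.92784,-0.37268)
r₃ = r₁×r₂ = (+0.29771,+0.35991,+0.88421); SVD([r₁ r₂ r₃]) → R = UVᵀ:
  R  [+0.95454 -0.01484 +0.29771]
  R  [-0.09783 +0.92784 +0.35991]
  R  [-0.28157 -0.37268 +0.88421]
t = (+0.04675, +0.26721, +0.94717) m
tr R = 2.766596; θ = arccos((tr R − 1)/2) = 0.487945 rad = 27.957°
axis k = ((R−Rᵀ)₃₂, (R−Rᵀ)₁₃, (R−Rᵀ)₂₁) / (2 sinθ) = (-0.781329, +0.617811, -0.088507)
rvec = θ·k = (-0.381246, +0.301458, -0.043186)

rvec=(-0.3812, 0.3015, -0.0432) tvec=(0.0467, 0.2672, 0.9472)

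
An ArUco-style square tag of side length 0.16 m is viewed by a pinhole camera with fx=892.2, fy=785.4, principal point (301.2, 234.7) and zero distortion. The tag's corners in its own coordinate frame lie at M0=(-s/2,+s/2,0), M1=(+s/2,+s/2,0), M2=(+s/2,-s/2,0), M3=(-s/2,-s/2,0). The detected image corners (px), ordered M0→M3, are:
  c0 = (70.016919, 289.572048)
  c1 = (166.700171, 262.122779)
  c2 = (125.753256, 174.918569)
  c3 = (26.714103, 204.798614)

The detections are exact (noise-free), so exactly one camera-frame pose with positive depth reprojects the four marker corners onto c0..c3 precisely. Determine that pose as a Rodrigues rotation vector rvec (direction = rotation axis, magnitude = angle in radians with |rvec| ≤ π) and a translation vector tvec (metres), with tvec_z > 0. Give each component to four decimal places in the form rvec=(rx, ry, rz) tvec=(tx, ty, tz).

rvec=(0.2888, 0.1036, -0.3274) tvec=(-0.3031, -0.0018, 1.3255)

Intrinsics K: fx=892.2, fy=785.4, cx=301.2, cy=234.7
Marker side s = 0.16 m; corners in marker frame (Z=0):
  M0 = (-0.0800, +0.0800, 0)
  M1 = (+0.0800, +0.0800, 0)
  M2 = (+0.0800, -0.0800, 0)
  M3 = (-0.0800, -0.0800, 0)
Detected image corners:
  c0 = (70.016919, 289.572048) px
  c1 = (166.700171, 262.122779) px
  c2 = (125.753256, 174.918569) px
  c3 = (26.714103, 204.798614) px
Planar DLT: solve 8×8 A·h = b for H (H[2,2]=1):
  H  [+600.75057 +282.61890 +97.19678]
  H  [-204.79762 +583.48860 +233.66120]
  H  [-0.11064 +0.19809 +1.00000]
B = K⁻¹H; ‖b₁‖=0.754430, ‖b₂‖=0.754430; λ = 2/(‖b₁‖+‖b₂‖) = 1.325504, sign → tz>0 ⇒ λ=+1.325504
r₁ = λ·B[:,0] = (+0.94202,-0.30181,-0.14666); r₂ = λ·B[:,1] = (+0.33123,+0.90628,+0.26257)
r₃ = r₁×r₂ = (+0.05367,-0.29592,+0.95370); SVD([r₁ r₂ r₃]) → R = UVᵀ:
  R  [+0.94202 +0.33123 +0.05367]
  R  [-0.30181 +0.90628 -0.29592]
  R  [-0.14666 +0.26257 +0.95370]
t = (-0.30308, -0.00175, +1.32550) m
tr R = 2.802003; θ = arccos((tr R − 1)/2) = 0.448724 rad = 25.710°
axis k = ((R−Rᵀ)₃₂, (R−Rᵀ)₁₃, (R−Rᵀ)₂₁) / (2 sinθ) = (+0.643696, +0.230892, -0.729619)
rvec = θ·k = (+0.288842, +0.103607, -0.327397)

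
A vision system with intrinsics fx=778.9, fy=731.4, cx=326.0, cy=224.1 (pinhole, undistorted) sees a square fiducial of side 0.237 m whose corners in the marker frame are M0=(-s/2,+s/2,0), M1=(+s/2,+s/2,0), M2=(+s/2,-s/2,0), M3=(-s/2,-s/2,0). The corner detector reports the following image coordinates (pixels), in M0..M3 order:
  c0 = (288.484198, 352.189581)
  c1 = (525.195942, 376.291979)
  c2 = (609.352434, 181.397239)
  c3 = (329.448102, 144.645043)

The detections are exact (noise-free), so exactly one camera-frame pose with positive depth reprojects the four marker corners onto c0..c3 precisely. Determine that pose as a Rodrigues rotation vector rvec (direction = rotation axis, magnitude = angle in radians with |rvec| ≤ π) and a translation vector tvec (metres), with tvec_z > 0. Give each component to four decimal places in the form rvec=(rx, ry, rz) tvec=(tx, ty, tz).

rvec=(0.5548, -0.0694, 0.1534) tvec=(0.1002, 0.0465, 0.6989)

Intrinsics K: fx=778.9, fy=731.4, cx=326.0, cy=224.1
Marker side s = 0.237 m; corners in marker frame (Z=0):
  M0 = (-0.1185, +0.1185, 0)
  M1 = (+0.1185, +0.1185, 0)
  M2 = (+0.1185, -0.1185, 0)
  M3 = (-0.1185, -0.1185, 0)
Detected image corners:
  c0 = (288.484198, 352.189581) px
  c1 = (525.195942, 376.291979) px
  c2 = (609.352434, 181.397239) px
  c3 = (329.448102, 144.645043) px
Planar DLT: solve 8×8 A·h = b for H (H[2,2]=1):
  H  [+1148.90608 +59.72449 +437.70872]
  H  [+166.36330 +1044.31378 +272.76007]
  H  [+0.15297 +0.74259 +1.00000]
B = K⁻¹H; ‖b₁‖=1.430725, ‖b₂‖=1.430725; λ = 2/(‖b₁‖+‖b₂‖) = 0.698946, sign → tz>0 ⇒ λ=+0.698946
r₁ = λ·B[:,0] = (+0.98622,+0.12622,+0.10691); r₂ = λ·B[:,1] = (-0.16364,+0.83895,+0.51903)
r₃ = r₁×r₂ = (-0.02418,-0.52938,+0.84804); SVD([r₁ r₂ r₃]) → R = UVᵀ:
  R  [+0.98622 -0.16364 -0.02418]
  R  [+0.12622 +0.83895 -0.52938]
  R  [+0.10691 +0.51903 +0.84804]
t = (+0.10024, +0.04650, +0.69895) m
tr R = 2.673212; θ = arccos((tr R − 1)/2) = 0.579738 rad = 33.217°
axis k = ((R−Rᵀ)₃₂, (R−Rᵀ)₁₃, (R−Rᵀ)₂₁) / (2 sinθ) = (+0.956915, -0.119657, +0.264568)
rvec = θ·k = (+0.554760, -0.069370, +0.153380)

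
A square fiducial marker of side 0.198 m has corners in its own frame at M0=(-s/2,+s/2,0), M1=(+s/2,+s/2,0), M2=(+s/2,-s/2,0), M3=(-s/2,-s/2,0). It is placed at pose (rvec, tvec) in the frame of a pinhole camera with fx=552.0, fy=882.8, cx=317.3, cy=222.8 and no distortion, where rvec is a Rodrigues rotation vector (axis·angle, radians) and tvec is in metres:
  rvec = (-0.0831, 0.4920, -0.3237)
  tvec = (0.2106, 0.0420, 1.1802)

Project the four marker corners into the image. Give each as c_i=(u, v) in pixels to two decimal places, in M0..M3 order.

c0=(388.73, 345.28) c1=(475.56, 304.35) c2=(444.25, 158.54) c3=(361.83, 208.94)

Intrinsics K: fx=552.0, fy=882.8, cx=317.3, cy=222.8
Marker side s = 0.198 m; corners in marker frame (Z=0):
  M0 = (-0.0990, +0.0990, 0)
  M1 = (+0.0990, +0.0990, 0)
  M2 = (+0.0990, -0.0990, 0)
  M3 = (-0.0990, -0.0990, 0)
rvec = (-0.0831, 0.4920, -0.3237), |rvec| = θ = 0.59477 rad = 34.078°
Rodrigues: sinθ=0.56032, 1−cosθ=0.17172; R = I + sinθ·[k]× + (1−cosθ)·[k]×²:
    [+0.83163 +0.28510 +0.47656]
    [-0.32480 +0.94578 +0.00098]
    [-0.45044 -0.15560 +0.87914]
t = (0.2106, 0.0420, 1.1802) m
M0: Pc = R·M0+t = (+0.15649, +0.16779, +1.20939); u = 552.0·(+0.15649)/1.20939 + 317.3 = 388.7283, v = 882.8·(+0.16779)/1.20939 + 222.8 = 345.2773
M1: Pc = R·M1+t = (+0.32116, +0.10348, +1.12020); u = 552.0·(+0.32116)/1.12020 + 317.3 = 475.5557, v = 882.8·(+0.10348)/1.12020 + 222.8 = 304.3479
M2: Pc = R·M2+t = (+0.26471, -0.08379, +1.15101); u = 552.0·(+0.26471)/1.15101 + 317.3 = 444.2474, v = 882.8·(-0.08379)/1.15101 + 222.8 = 158.5368
M3: Pc = R·M3+t = (+0.10004, -0.01948, +1.24020); u = 552.0·(+0.10004)/1.24020 + 317.3 = 361.8284, v = 882.8·(-0.01948)/1.24020 + 222.8 = 208.9354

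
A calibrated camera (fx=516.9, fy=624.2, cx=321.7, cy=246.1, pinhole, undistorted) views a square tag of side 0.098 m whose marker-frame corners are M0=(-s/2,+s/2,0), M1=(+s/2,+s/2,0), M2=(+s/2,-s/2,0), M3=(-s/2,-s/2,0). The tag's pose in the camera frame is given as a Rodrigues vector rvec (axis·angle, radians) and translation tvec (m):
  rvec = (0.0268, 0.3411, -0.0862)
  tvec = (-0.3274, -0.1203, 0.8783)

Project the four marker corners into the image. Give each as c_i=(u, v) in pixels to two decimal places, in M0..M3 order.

c0=(108.63, 198.98) c1=(155.66, 191.52) c2=(150.20, 120.71) c3=(103.32, 130.78)

Intrinsics K: fx=516.9, fy=624.2, cx=321.7, cy=246.1
Marker side s = 0.098 m; corners in marker frame (Z=0):
  M0 = (-0.0490, +0.0490, 0)
  M1 = (+0.0490, +0.0490, 0)
  M2 = (+0.0490, -0.0490, 0)
  M3 = (-0.0490, -0.0490, 0)
rvec = (0.0268, 0.3411, -0.0862), |rvec| = θ = 0.35284 rad = 20.216°
Rodrigues: sinθ=0.34557, 1−cosθ=0.06161; R = I + sinθ·[k]× + (1−cosθ)·[k]×²:
    [+0.93875 +0.08895 +0.33292]
    [-0.07990 +0.99597 -0.04080]
    [-0.33521 +0.01170 +0.94207]
t = (-0.3274, -0.1203, 0.8783) m
M0: Pc = R·M0+t = (-0.36904, -0.06758, +0.89530); u = 516.9·(-0.36904)/0.89530 + 321.7 = 108.6348, v = 624.2·(-0.06758)/0.89530 + 246.1 = 198.9816
M1: Pc = R·M1+t = (-0.27704, -0.07541, +0.86245); u = 516.9·(-0.27704)/0.86245 + 321.7 = 155.6570, v = 624.2·(-0.07541)/0.86245 + 246.1 = 191.5198
M2: Pc = R·M2+t = (-0.28576, -0.17302, +0.86130); u = 516.9·(-0.28576)/0.86130 + 321.7 = 150.2047, v = 624.2·(-0.17302)/0.86130 + 246.1 = 120.7113
M3: Pc = R·M3+t = (-0.37776, -0.16519, +0.89415); u = 516.9·(-0.37776)/0.89415 + 321.7 = 103.3226, v = 624.2·(-0.16519)/0.89415 + 246.1 = 130.7841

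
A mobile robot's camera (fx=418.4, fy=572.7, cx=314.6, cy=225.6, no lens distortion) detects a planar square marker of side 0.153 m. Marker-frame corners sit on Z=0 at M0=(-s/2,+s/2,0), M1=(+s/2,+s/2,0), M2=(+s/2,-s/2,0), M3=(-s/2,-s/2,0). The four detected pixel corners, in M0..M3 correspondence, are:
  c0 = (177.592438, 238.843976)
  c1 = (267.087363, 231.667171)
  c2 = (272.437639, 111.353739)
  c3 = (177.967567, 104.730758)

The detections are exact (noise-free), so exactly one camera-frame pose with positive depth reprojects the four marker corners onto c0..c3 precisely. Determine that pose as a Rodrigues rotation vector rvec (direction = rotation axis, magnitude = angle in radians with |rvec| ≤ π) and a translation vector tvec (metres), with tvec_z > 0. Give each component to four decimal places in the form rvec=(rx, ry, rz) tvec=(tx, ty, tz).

rvec=(0.2763, -0.5092, 0.0202) tvec=(-0.1440, -0.0621, 0.6817)

Intrinsics K: fx=418.4, fy=572.7, cx=314.6, cy=225.6
Marker side s = 0.153 m; corners in marker frame (Z=0):
  M0 = (-0.0765, +0.0765, 0)
  M1 = (+0.0765, +0.0765, 0)
  M2 = (+0.0765, -0.0765, 0)
  M3 = (-0.0765, -0.0765, 0)
Detected image corners:
  c0 = (177.592438, 238.843976) px
  c1 = (267.087363, 231.667171) px
  c2 = (272.437639, 111.353739) px
  c3 = (177.967567, 104.730758) px
Planar DLT: solve 8×8 A·h = b for H (H[2,2]=1):
  H  [+759.56316 +64.45680 +226.22751]
  H  [+118.73429 +893.48340 +173.46906]
  H  [+0.70982 +0.37561 +1.00000]
B = K⁻¹H; ‖b₁‖=1.466890, ‖b₂‖=1.466890; λ = 2/(‖b₁‖+‖b₂‖) = 0.681714, sign → tz>0 ⇒ λ=+0.681714
r₁ = λ·B[:,0] = (+0.87374,-0.04928,+0.48390); r₂ = λ·B[:,1] = (-0.08751,+0.96269,+0.25606)
r₃ = r₁×r₂ = (-0.47846,-0.26607,+0.83683); SVD([r₁ r₂ r₃]) → R = UVᵀ:
  R  [+0.87374 -0.08751 -0.47846]
  R  [-0.04928 +0.96269 -0.26607]
  R  [+0.48390 +0.25606 +0.83683]
t = (-0.14399, -0.06205, +0.68171) m
tr R = 2.673257; θ = arccos((tr R − 1)/2) = 0.579697 rad = 33.214°
axis k = ((R−Rᵀ)₃₂, (R−Rᵀ)₁₃, (R−Rᵀ)₂₁) / (2 sinθ) = (+0.476595, -0.878430, +0.034895)
rvec = θ·k = (+0.276281, -0.509223, +0.020228)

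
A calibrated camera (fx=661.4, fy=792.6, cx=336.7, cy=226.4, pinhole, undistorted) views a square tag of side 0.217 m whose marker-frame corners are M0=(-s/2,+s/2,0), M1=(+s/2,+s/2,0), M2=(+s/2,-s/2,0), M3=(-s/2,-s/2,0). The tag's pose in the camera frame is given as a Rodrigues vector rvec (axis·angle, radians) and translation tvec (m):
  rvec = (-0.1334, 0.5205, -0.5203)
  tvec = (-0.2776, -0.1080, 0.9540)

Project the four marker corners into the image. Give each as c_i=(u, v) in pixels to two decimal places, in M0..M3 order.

Intrinsics K: fx=661.4, fy=792.6, cx=336.7, cy=226.4
Marker side s = 0.217 m; corners in marker frame (Z=0):
  M0 = (-0.1085, +0.1085, 0)
  M1 = (+0.1085, +0.1085, 0)
  M2 = (+0.1085, -0.1085, 0)
  M3 = (-0.1085, -0.1085, 0)
rvec = (-0.1334, 0.5205, -0.5203), |rvec| = θ = 0.74795 rad = 42.854°
Rodrigues: sinθ=0.68014, 1−cosθ=0.26691; R = I + sinθ·[k]× + (1−cosθ)·[k]×²:
    [+0.74158 +0.44000 +0.50643]
    [-0.50626 +0.86235 -0.00791]
    [-0.44019 -0.25052 +0.86225]
t = (-0.2776, -0.1080, 0.9540) m
M0: Pc = R·M0+t = (-0.31032, +0.04049, +0.97458); u = 661.4·(-0.31032)/0.97458 + 336.7 = 126.1001, v = 792.6·(+0.04049)/0.97458 + 226.4 = 259.3322
M1: Pc = R·M1+t = (-0.14940, -0.06936, +0.87906); u = 661.4·(-0.14940)/0.87906 + 336.7 = 224.2926, v = 792.6·(-0.06936)/0.87906 + 226.4 = 163.8580
M2: Pc = R·M2+t = (-0.24488, -0.25649, +0.93342); u = 661.4·(-0.24488)/0.93342 + 336.7 = 163.1845, v = 792.6·(-0.25649)/0.93342 + 226.4 = 8.6024
M3: Pc = R·M3+t = (-0.40580, -0.14664, +1.02894); u = 661.4·(-0.40580)/1.02894 + 336.7 = 75.8528, v = 792.6·(-0.14664)/1.02894 + 226.4 = 113.4455

c0=(126.10, 259.33) c1=(224.29, 163.86) c2=(163.18, 8.60) c3=(75.85, 113.45)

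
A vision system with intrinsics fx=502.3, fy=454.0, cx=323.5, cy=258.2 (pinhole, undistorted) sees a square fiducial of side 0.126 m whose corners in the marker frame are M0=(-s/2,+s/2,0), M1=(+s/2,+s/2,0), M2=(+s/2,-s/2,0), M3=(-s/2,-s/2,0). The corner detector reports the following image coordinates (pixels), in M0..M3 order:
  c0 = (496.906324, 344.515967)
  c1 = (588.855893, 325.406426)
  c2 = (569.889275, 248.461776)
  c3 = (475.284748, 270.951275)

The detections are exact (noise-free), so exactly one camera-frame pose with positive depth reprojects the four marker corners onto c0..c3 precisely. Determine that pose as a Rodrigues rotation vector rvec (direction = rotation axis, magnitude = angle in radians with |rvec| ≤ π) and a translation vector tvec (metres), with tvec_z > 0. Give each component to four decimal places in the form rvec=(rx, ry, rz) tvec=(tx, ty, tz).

Intrinsics K: fx=502.3, fy=454.0, cx=323.5, cy=258.2
Marker side s = 0.126 m; corners in marker frame (Z=0):
  M0 = (-0.0630, +0.0630, 0)
  M1 = (+0.0630, +0.0630, 0)
  M2 = (+0.0630, -0.0630, 0)
  M3 = (-0.0630, -0.0630, 0)
Detected image corners:
  c0 = (496.906324, 344.515967) px
  c1 = (588.855893, 325.406426) px
  c2 = (569.889275, 248.461776) px
  c3 = (475.284748, 270.951275) px
Planar DLT: solve 8×8 A·h = b for H (H[2,2]=1):
  H  [+592.35348 +313.73767 +532.10214]
  H  [-247.29743 +682.13352 +298.19411]
  H  [-0.27734 +0.28624 +1.00000]
B = K⁻¹H; ‖b₁‖=1.438947, ‖b₂‖=1.438947; λ = 2/(‖b₁‖+‖b₂‖) = 0.694953, sign → tz>0 ⇒ λ=+0.694953
r₁ = λ·B[:,0] = (+0.94368,-0.26893,-0.19274); r₂ = λ·B[:,1] = (+0.30596,+0.93103,+0.19892)
r₃ = r₁×r₂ = (+0.12595,-0.24669,+0.96087); SVD([r₁ r₂ r₃]) → R = UVᵀ:
  R  [+0.94368 +0.30596 +0.12595]
  R  [-0.26893 +0.93103 -0.24669]
  R  [-0.19274 +0.19892 +0.96087]
t = (+0.28861, +0.06122, +0.69495) m
tr R = 2.835585; θ = arccos((tr R − 1)/2) = 0.408312 rad = 23.395°
axis k = ((R−Rᵀ)₃₂, (R−Rᵀ)₁₃, (R−Rᵀ)₂₁) / (2 sinθ) = (+0.561138, +0.401315, -0.723927)
rvec = θ·k = (+0.229119, +0.163862, -0.295588)

rvec=(0.2291, 0.1639, -0.2956) tvec=(0.2886, 0.0612, 0.6950)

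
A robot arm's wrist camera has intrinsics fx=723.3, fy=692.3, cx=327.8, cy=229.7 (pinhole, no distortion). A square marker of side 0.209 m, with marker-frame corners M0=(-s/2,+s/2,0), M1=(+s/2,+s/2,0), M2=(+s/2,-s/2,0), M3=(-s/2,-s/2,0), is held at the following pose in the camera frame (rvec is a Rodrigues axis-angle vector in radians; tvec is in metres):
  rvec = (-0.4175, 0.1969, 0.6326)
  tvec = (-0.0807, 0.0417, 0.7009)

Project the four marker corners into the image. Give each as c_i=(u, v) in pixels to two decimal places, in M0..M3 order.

c0=(93.00, 291.28) c1=(257.74, 418.15) c2=(395.40, 250.58) c3=(233.54, 148.54)

Intrinsics K: fx=723.3, fy=692.3, cx=327.8, cy=229.7
Marker side s = 0.209 m; corners in marker frame (Z=0):
  M0 = (-0.1045, +0.1045, 0)
  M1 = (+0.1045, +0.1045, 0)
  M2 = (+0.1045, -0.1045, 0)
  M3 = (-0.1045, -0.1045, 0)
rvec = (-0.4175, 0.1969, 0.6326), |rvec| = θ = 0.78311 rad = 44.869°
Rodrigues: sinθ=0.70549, 1−cosθ=0.29128; R = I + sinθ·[k]× + (1−cosθ)·[k]×²:
    [+0.79151 -0.60894 +0.05194]
    [+0.53085 +0.72714 +0.43528]
    [-0.30283 -0.31696 +0.89880]
t = (-0.0807, 0.0417, 0.7009) m
M0: Pc = R·M0+t = (-0.22705, +0.06221, +0.69942); u = 723.3·(-0.22705)/0.69942 + 327.8 = 93.0017, v = 692.3·(+0.06221)/0.69942 + 229.7 = 291.2784
M1: Pc = R·M1+t = (-0.06162, +0.17316, +0.63613); u = 723.3·(-0.06162)/0.63613 + 327.8 = 257.7351, v = 692.3·(+0.17316)/0.63613 + 229.7 = 418.1490
M2: Pc = R·M2+t = (+0.06565, +0.02119, +0.70238); u = 723.3·(+0.06565)/0.70238 + 327.8 = 395.4031, v = 692.3·(+0.02119)/0.70238 + 229.7 = 250.5840
M3: Pc = R·M3+t = (-0.09978, -0.08976, +0.76567); u = 723.3·(-0.09978)/0.76567 + 327.8 = 233.5423, v = 692.3·(-0.08976)/0.76567 + 229.7 = 148.5410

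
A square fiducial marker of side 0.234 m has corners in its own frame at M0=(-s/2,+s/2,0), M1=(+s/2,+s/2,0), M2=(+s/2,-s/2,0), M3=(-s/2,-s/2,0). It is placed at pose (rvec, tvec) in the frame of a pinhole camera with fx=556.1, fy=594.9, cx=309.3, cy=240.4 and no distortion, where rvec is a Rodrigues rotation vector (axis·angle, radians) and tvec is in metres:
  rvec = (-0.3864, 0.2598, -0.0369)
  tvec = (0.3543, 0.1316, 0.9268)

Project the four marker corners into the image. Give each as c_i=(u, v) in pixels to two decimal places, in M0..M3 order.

Intrinsics K: fx=556.1, fy=594.9, cx=309.3, cy=240.4
Marker side s = 0.234 m; corners in marker frame (Z=0):
  M0 = (-0.1170, +0.1170, 0)
  M1 = (+0.1170, +0.1170, 0)
  M2 = (+0.1170, -0.1170, 0)
  M3 = (-0.1170, -0.1170, 0)
rvec = (-0.3864, 0.2598, -0.0369), |rvec| = θ = 0.46708 rad = 26.762°
Rodrigues: sinθ=0.45028, 1−cosθ=0.10711; R = I + sinθ·[k]× + (1−cosθ)·[k]×²:
    [+0.96619 -0.01371 +0.25746]
    [-0.08486 +0.92603 +0.36780]
    [-0.24346 -0.37721 +0.89356]
t = (0.3543, 0.1316, 0.9268) m
M0: Pc = R·M0+t = (+0.23965, +0.24987, +0.91115); u = 556.1·(+0.23965)/0.91115 + 309.3 = 455.5654, v = 594.9·(+0.24987)/0.91115 + 240.4 = 403.5452
M1: Pc = R·M1+t = (+0.46574, +0.23002, +0.85418); u = 556.1·(+0.46574)/0.85418 + 309.3 = 612.5116, v = 594.9·(+0.23002)/0.85418 + 240.4 = 400.5962
M2: Pc = R·M2+t = (+0.46895, +0.01333, +0.94245); u = 556.1·(+0.46895)/0.94245 + 309.3 = 586.0073, v = 594.9·(+0.01333)/0.94245 + 240.4 = 248.8119
M3: Pc = R·M3+t = (+0.24286, +0.03318, +0.99942); u = 556.1·(+0.24286)/0.99942 + 309.3 = 444.4332, v = 594.9·(+0.03318)/0.99942 + 240.4 = 260.1524

c0=(455.57, 403.55) c1=(612.51, 400.60) c2=(586.01, 248.81) c3=(444.43, 260.15)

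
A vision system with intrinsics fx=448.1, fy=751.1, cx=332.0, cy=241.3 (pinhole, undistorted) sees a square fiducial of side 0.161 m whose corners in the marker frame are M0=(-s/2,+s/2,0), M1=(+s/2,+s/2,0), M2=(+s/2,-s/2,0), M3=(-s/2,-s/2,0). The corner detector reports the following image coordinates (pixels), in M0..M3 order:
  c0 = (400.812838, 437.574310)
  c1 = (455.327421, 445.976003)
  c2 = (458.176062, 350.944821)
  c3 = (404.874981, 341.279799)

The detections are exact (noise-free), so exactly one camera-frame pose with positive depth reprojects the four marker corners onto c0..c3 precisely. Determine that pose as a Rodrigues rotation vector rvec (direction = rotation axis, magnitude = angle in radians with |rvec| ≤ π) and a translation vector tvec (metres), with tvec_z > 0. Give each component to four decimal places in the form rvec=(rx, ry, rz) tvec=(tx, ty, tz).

rvec=(-0.1659, -0.1319, 0.1108) tvec=(0.2807, 0.2600, 1.2832)

Intrinsics K: fx=448.1, fy=751.1, cx=332.0, cy=241.3
Marker side s = 0.161 m; corners in marker frame (Z=0):
  M0 = (-0.0805, +0.0805, 0)
  M1 = (+0.0805, +0.0805, 0)
  M2 = (+0.0805, -0.0805, 0)
  M3 = (-0.0805, -0.0805, 0)
Detected image corners:
  c0 = (400.812838, 437.574310) px
  c1 = (455.327421, 445.976003) px
  c2 = (458.176062, 350.944821) px
  c3 = (404.874981, 341.279799) px
Planar DLT: solve 8×8 A·h = b for H (H[2,2]=1):
  H  [+375.47326 -78.91909 +430.02181]
  H  [+93.43886 +541.45904 +393.46315]
  H  [+0.09466 -0.13375 +1.00000]
B = K⁻¹H; ‖b₁‖=0.779294, ‖b₂‖=0.779294; λ = 2/(‖b₁‖+‖b₂‖) = 1.283212, sign → tz>0 ⇒ λ=+1.283212
r₁ = λ·B[:,0] = (+0.98524,+0.12061,+0.12146); r₂ = λ·B[:,1] = (-0.09884,+0.98019,-0.17163)
r₃ = r₁×r₂ = (-0.13976,+0.15709,+0.97765); SVD([r₁ r₂ r₃]) → R = UVᵀ:
  R  [+0.98524 -0.09884 -0.13976]
  R  [+0.12061 +0.98019 +0.15709]
  R  [+0.12146 -0.17163 +0.97765]
t = (+0.28070, +0.25996, +1.28321) m
tr R = 2.943077; θ = arccos((tr R − 1)/2) = 0.239156 rad = 13.703°
axis k = ((R−Rᵀ)₃₂, (R−Rᵀ)₁₃, (R−Rᵀ)₂₁) / (2 sinθ) = (-0.693852, -0.551371, +0.463205)
rvec = θ·k = (-0.165939, -0.131864, +0.110778)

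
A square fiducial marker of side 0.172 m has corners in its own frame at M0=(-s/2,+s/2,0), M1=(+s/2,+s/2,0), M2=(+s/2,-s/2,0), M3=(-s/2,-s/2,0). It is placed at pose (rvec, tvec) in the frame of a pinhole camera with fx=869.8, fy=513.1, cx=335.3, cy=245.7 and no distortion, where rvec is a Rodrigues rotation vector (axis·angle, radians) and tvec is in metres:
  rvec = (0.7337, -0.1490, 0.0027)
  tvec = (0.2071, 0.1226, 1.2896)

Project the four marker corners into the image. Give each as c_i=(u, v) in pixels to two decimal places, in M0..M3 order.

c0=(411.72, 319.02) c1=(519.35, 314.52) c2=(542.88, 268.14) c3=(425.60, 272.17)

Intrinsics K: fx=869.8, fy=513.1, cx=335.3, cy=245.7
Marker side s = 0.172 m; corners in marker frame (Z=0):
  M0 = (-0.0860, +0.0860, 0)
  M1 = (+0.0860, +0.0860, 0)
  M2 = (+0.0860, -0.0860, 0)
  M3 = (-0.0860, -0.0860, 0)
rvec = (0.7337, -0.1490, 0.0027), |rvec| = θ = 0.74868 rad = 42.896°
Rodrigues: sinθ=0.68067, 1−cosθ=0.26741; R = I + sinθ·[k]× + (1−cosθ)·[k]×²:
    [+0.98940 -0.05461 -0.13452]
    [-0.04970 +0.74318 -0.66724]
    [+0.13641 +0.66686 +0.73259]
t = (0.2071, 0.1226, 1.2896) m
M0: Pc = R·M0+t = (+0.11731, +0.19079, +1.33522); u = 869.8·(+0.11731)/1.33522 + 335.3 = 411.7222, v = 513.1·(+0.19079)/1.33522 + 245.7 = 319.0161
M1: Pc = R·M1+t = (+0.28749, +0.18224, +1.35868); u = 869.8·(+0.28749)/1.35868 + 335.3 = 519.3468, v = 513.1·(+0.18224)/1.35868 + 245.7 = 314.5218
M2: Pc = R·M2+t = (+0.29689, +0.05441, +1.24398); u = 869.8·(+0.29689)/1.24398 + 335.3 = 542.8841, v = 513.1·(+0.05441)/1.24398 + 245.7 = 268.1433
M3: Pc = R·M3+t = (+0.12671, +0.06296, +1.22052); u = 869.8·(+0.12671)/1.22052 + 335.3 = 425.5979, v = 513.1·(+0.06296)/1.22052 + 245.7 = 272.1684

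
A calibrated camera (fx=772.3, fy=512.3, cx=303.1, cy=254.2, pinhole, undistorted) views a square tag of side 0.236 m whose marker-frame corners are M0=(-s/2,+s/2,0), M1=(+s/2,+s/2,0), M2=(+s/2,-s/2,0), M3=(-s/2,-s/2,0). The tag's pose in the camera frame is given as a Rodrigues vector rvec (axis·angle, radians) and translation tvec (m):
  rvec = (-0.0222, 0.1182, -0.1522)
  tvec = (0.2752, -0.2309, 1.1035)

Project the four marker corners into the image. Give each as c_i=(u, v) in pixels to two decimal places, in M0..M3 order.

c0=(425.92, 209.90) c1=(593.70, 191.80) c2=(566.76, 82.96) c3=(400.73, 103.59)

Intrinsics K: fx=772.3, fy=512.3, cx=303.1, cy=254.2
Marker side s = 0.236 m; corners in marker frame (Z=0):
  M0 = (-0.1180, +0.1180, 0)
  M1 = (+0.1180, +0.1180, 0)
  M2 = (+0.1180, -0.1180, 0)
  M3 = (-0.1180, -0.1180, 0)
rvec = (-0.0222, 0.1182, -0.1522), |rvec| = θ = 0.19398 rad = 11.114°
Rodrigues: sinθ=0.19277, 1−cosθ=0.01876; R = I + sinθ·[k]× + (1−cosθ)·[k]×²:
    [+0.98149 +0.14994 +0.11914]
    [-0.15256 +0.98821 +0.01309]
    [-0.11578 -0.03103 +0.99279]
t = (0.2752, -0.2309, 1.1035) m
M0: Pc = R·M0+t = (+0.17708, -0.09629, +1.11350); u = 772.3·(+0.17708)/1.11350 + 303.1 = 425.9168, v = 512.3·(-0.09629)/1.11350 + 254.2 = 209.8989
M1: Pc = R·M1+t = (+0.40871, -0.13229, +1.08618); u = 772.3·(+0.40871)/1.08618 + 303.1 = 593.7024, v = 512.3·(-0.13229)/1.08618 + 254.2 = 191.8035
M2: Pc = R·M2+t = (+0.37332, -0.36551, +1.09350); u = 772.3·(+0.37332)/1.09350 + 303.1 = 566.7648, v = 512.3·(-0.36551)/1.09350 + 254.2 = 82.9601
M3: Pc = R·M3+t = (+0.14169, -0.32951, +1.12082); u = 772.3·(+0.14169)/1.12082 + 303.1 = 400.7320, v = 512.3·(-0.32951)/1.12082 + 254.2 = 103.5906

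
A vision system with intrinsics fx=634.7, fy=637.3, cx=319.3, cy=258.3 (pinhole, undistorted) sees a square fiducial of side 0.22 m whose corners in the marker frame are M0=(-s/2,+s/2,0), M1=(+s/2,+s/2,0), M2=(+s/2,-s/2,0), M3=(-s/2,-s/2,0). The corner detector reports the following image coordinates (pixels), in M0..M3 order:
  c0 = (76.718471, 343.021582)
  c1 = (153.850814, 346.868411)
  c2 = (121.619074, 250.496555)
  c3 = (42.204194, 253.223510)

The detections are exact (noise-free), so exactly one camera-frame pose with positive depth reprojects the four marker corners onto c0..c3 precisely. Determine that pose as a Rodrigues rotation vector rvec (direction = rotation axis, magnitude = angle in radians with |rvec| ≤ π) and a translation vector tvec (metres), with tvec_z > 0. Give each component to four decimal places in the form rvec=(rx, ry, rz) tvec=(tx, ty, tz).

Intrinsics K: fx=634.7, fy=637.3, cx=319.3, cy=258.3
Marker side s = 0.22 m; corners in marker frame (Z=0):
  M0 = (-0.1100, +0.1100, 0)
  M1 = (+0.1100, +0.1100, 0)
  M2 = (+0.1100, -0.1100, 0)
  M3 = (-0.1100, -0.1100, 0)
Detected image corners:
  c0 = (76.718471, 343.021582) px
  c1 = (153.850814, 346.868411) px
  c2 = (121.619074, 250.496555) px
  c3 = (42.204194, 253.223510) px
Planar DLT: solve 8×8 A·h = b for H (H[2,2]=1):
  H  [+323.82421 +178.51174 +97.70498]
  H  [-93.28478 +503.18416 +299.77544]
  H  [-0.32263 +0.27011 +1.00000]
B = K⁻¹H; ‖b₁‖=0.746056, ‖b₂‖=0.746056; λ = 2/(‖b₁‖+‖b₂‖) = 1.340381, sign → tz>0 ⇒ λ=+1.340381
r₁ = λ·B[:,0] = (+0.90142,-0.02093,-0.43245); r₂ = λ·B[:,1] = (+0.19485,+0.91157,+0.36205)
r₃ = r₁×r₂ = (+0.38663,-0.41062,+0.82578); SVD([r₁ r₂ r₃]) → R = UVᵀ:
  R  [+0.90142 +0.19485 +0.38663]
  R  [-0.02093 +0.91157 -0.41062]
  R  [-0.43245 +0.36205 +0.82578]
t = (-0.46797, +0.08723, +1.34038) m
tr R = 2.638761; θ = arccos((tr R − 1)/2) = 0.610467 rad = 34.977°
axis k = ((R−Rᵀ)₃₂, (R−Rᵀ)₁₃, (R−Rᵀ)₂₁) / (2 sinθ) = (+0.673935, +0.714416, -0.188205)
rvec = θ·k = (+0.411415, +0.436127, -0.114893)

rvec=(0.4114, 0.4361, -0.1149) tvec=(-0.4680, 0.0872, 1.3404)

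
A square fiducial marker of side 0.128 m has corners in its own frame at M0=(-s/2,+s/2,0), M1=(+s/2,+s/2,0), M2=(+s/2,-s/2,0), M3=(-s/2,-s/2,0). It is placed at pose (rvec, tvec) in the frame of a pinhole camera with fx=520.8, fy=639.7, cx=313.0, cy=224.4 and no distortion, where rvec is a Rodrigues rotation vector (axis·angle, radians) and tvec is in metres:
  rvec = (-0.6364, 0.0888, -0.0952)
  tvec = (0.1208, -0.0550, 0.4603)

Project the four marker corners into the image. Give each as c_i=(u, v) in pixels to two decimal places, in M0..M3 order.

c0=(387.96, 229.85) c1=(547.10, 207.27) c2=(502.72, 77.58) c3=(368.41, 98.49)

Intrinsics K: fx=520.8, fy=639.7, cx=313.0, cy=224.4
Marker side s = 0.128 m; corners in marker frame (Z=0):
  M0 = (-0.0640, +0.0640, 0)
  M1 = (+0.0640, +0.0640, 0)
  M2 = (+0.0640, -0.0640, 0)
  M3 = (-0.0640, -0.0640, 0)
rvec = (-0.6364, 0.0888, -0.0952), |rvec| = θ = 0.64958 rad = 37.218°
Rodrigues: sinθ=0.60485, 1−cosθ=0.20366; R = I + sinθ·[k]× + (1−cosθ)·[k]×²:
    [+0.99182 +0.06137 +0.11193]
    [-0.11592 +0.80014 +0.58850]
    [-0.05344 -0.59666 +0.80071]
t = (0.1208, -0.0550, 0.4603) m
M0: Pc = R·M0+t = (+0.06125, +0.00363, +0.42553); u = 520.8·(+0.06125)/0.42553 + 313.0 = 387.9636, v = 639.7·(+0.00363)/0.42553 + 224.4 = 229.8542
M1: Pc = R·M1+t = (+0.18820, -0.01121, +0.41869); u = 520.8·(+0.18820)/0.41869 + 313.0 = 547.1013, v = 639.7·(-0.01121)/0.41869 + 224.4 = 207.2732
M2: Pc = R·M2+t = (+0.18035, -0.11363, +0.49507); u = 520.8·(+0.18035)/0.49507 + 313.0 = 502.7236, v = 639.7·(-0.11363)/0.49507 + 224.4 = 77.5752
M3: Pc = R·M3+t = (+0.05340, -0.09879, +0.50191); u = 520.8·(+0.05340)/0.50191 + 313.0 = 368.4060, v = 639.7·(-0.09879)/0.50191 + 224.4 = 98.4879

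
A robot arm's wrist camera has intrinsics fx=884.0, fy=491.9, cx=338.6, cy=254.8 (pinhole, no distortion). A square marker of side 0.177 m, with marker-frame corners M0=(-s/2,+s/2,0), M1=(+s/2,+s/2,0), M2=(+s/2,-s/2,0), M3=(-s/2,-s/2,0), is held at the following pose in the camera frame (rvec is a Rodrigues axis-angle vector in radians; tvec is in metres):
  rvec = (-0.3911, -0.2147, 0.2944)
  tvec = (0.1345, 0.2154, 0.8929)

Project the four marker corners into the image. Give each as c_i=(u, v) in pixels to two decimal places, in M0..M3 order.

c0=(370.58, 409.29) c1=(537.74, 436.80) c2=(562.44, 341.36) c3=(409.03, 313.26)

Intrinsics K: fx=884.0, fy=491.9, cx=338.6, cy=254.8
Marker side s = 0.177 m; corners in marker frame (Z=0):
  M0 = (-0.0885, +0.0885, 0)
  M1 = (+0.0885, +0.0885, 0)
  M2 = (+0.0885, -0.0885, 0)
  M3 = (-0.0885, -0.0885, 0)
rvec = (-0.3911, -0.2147, 0.2944), |rvec| = θ = 0.53453 rad = 30.627°
Rodrigues: sinθ=0.50944, 1−cosθ=0.13949; R = I + sinθ·[k]× + (1−cosθ)·[k]×²:
    [+0.93518 -0.23958 -0.26083]
    [+0.32157 +0.88301 +0.34188]
    [+0.14841 -0.40360 +0.90282]
t = (0.1345, 0.2154, 0.8929) m
M0: Pc = R·M0+t = (+0.03053, +0.26509, +0.84405); u = 884.0·(+0.03053)/0.84405 + 338.6 = 370.5784, v = 491.9·(+0.26509)/0.84405 + 254.8 = 409.2894
M1: Pc = R·M1+t = (+0.19606, +0.32201, +0.87032); u = 884.0·(+0.19606)/0.87032 + 338.6 = 537.7431, v = 491.9·(+0.32201)/0.87032 + 254.8 = 436.7967
M2: Pc = R·M2+t = (+0.23847, +0.16571, +0.94175); u = 884.0·(+0.23847)/0.94175 + 338.6 = 562.4430, v = 491.9·(+0.16571)/0.94175 + 254.8 = 341.3558
M3: Pc = R·M3+t = (+0.07294, +0.10879, +0.91548); u = 884.0·(+0.07294)/0.91548 + 338.6 = 409.0312, v = 491.9·(+0.10879)/0.91548 + 254.8 = 313.2564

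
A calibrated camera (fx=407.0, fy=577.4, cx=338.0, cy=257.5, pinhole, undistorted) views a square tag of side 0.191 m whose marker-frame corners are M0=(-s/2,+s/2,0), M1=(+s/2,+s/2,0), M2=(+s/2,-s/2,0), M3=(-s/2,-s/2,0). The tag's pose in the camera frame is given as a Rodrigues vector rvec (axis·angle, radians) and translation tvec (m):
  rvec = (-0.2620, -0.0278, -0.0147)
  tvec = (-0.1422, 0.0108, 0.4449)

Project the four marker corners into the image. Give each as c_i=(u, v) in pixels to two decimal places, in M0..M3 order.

c0=(107.95, 401.47) c1=(294.69, 396.72) c2=(296.23, 156.70) c3=(129.28, 158.07)

Intrinsics K: fx=407.0, fy=577.4, cx=338.0, cy=257.5
Marker side s = 0.191 m; corners in marker frame (Z=0):
  M0 = (-0.0955, +0.0955, 0)
  M1 = (+0.0955, +0.0955, 0)
  M2 = (+0.0955, -0.0955, 0)
  M3 = (-0.0955, -0.0955, 0)
rvec = (-0.2620, -0.0278, -0.0147), |rvec| = θ = 0.26388 rad = 15.119°
Rodrigues: sinθ=0.26083, 1−cosθ=0.03461; R = I + sinθ·[k]× + (1−cosθ)·[k]×²:
    [+0.99951 +0.01815 -0.02556]
    [-0.01091 +0.96577 +0.25917]
    [+0.02939 -0.25877 +0.96549]
t = (-0.1422, 0.0108, 0.4449) m
M0: Pc = R·M0+t = (-0.23592, +0.10407, +0.41738); u = 407.0·(-0.23592)/0.41738 + 338.0 = 107.9479, v = 577.4·(+0.10407)/0.41738 + 257.5 = 401.4732
M1: Pc = R·M1+t = (-0.04501, +0.10199, +0.42299); u = 407.0·(-0.04501)/0.42299 + 338.0 = 294.6886, v = 577.4·(+0.10199)/0.42299 + 257.5 = 396.7181
M2: Pc = R·M2+t = (-0.04848, -0.08247, +0.47242); u = 407.0·(-0.04848)/0.47242 + 338.0 = 296.2331, v = 577.4·(-0.08247)/0.47242 + 257.5 = 156.7001
M3: Pc = R·M3+t = (-0.23939, -0.08039, +0.46681); u = 407.0·(-0.23939)/0.46681 + 338.0 = 129.2828, v = 577.4·(-0.08039)/0.46681 + 257.5 = 158.0652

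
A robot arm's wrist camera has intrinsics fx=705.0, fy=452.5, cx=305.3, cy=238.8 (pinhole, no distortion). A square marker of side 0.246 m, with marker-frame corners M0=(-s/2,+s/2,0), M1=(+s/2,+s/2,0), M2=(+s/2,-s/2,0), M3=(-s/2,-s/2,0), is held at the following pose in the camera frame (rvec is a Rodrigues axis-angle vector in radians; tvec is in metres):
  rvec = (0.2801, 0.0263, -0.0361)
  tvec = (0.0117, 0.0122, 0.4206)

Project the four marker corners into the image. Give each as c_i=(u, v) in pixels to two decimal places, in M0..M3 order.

c0=(141.72, 371.35) c1=(523.36, 365.69) c2=(544.22, 108.96) c3=(95.85, 120.60)

Intrinsics K: fx=705.0, fy=452.5, cx=305.3, cy=238.8
Marker side s = 0.246 m; corners in marker frame (Z=0):
  M0 = (-0.1230, +0.1230, 0)
  M1 = (+0.1230, +0.1230, 0)
  M2 = (+0.1230, -0.1230, 0)
  M3 = (-0.1230, -0.1230, 0)
rvec = (0.2801, 0.0263, -0.0361), |rvec| = θ = 0.28364 rad = 16.251°
Rodrigues: sinθ=0.27985, 1−cosθ=0.03996; R = I + sinθ·[k]× + (1−cosθ)·[k]×²:
    [+0.99901 +0.03928 +0.02093]
    [-0.03196 +0.96039 -0.27683]
    [-0.03097 +0.27589 +0.96069]
t = (0.0117, 0.0122, 0.4206) m
M0: Pc = R·M0+t = (-0.10635, +0.13426, +0.45834); u = 705.0·(-0.10635)/0.45834 + 305.3 = 141.7225, v = 452.5·(+0.13426)/0.45834 + 238.8 = 371.3469
M1: Pc = R·M1+t = (+0.13941, +0.12640, +0.45072); u = 705.0·(+0.13941)/0.45072 + 305.3 = 523.3565, v = 452.5·(+0.12640)/0.45072 + 238.8 = 365.6944
M2: Pc = R·M2+t = (+0.12975, -0.10986, +0.38286); u = 705.0·(+0.12975)/0.38286 + 305.3 = 544.2191, v = 452.5·(-0.10986)/0.38286 + 238.8 = 108.9576
M3: Pc = R·M3+t = (-0.11601, -0.10200, +0.39048); u = 705.0·(-0.11601)/0.39048 + 305.3 = 95.8464, v = 452.5·(-0.10200)/0.39048 + 238.8 = 120.6018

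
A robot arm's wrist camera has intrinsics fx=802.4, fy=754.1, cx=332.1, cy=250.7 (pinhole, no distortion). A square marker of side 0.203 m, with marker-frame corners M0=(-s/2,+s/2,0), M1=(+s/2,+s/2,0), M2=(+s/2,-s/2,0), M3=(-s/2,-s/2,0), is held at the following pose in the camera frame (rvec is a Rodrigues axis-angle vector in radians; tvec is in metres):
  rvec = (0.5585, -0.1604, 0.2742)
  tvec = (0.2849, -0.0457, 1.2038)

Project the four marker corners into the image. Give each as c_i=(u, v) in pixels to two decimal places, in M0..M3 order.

Intrinsics K: fx=802.4, fy=754.1, cx=332.1, cy=250.7
Marker side s = 0.203 m; corners in marker frame (Z=0):
  M0 = (-0.1015, +0.1015, 0)
  M1 = (+0.1015, +0.1015, 0)
  M2 = (+0.1015, -0.1015, 0)
  M3 = (-0.1015, -0.1015, 0)
rvec = (0.5585, -0.1604, 0.2742), |rvec| = θ = 0.64252 rad = 36.814°
Rodrigues: sinθ=0.59922, 1−cosθ=0.19941; R = I + sinθ·[k]× + (1−cosθ)·[k]×²:
    [+0.95126 -0.29899 -0.07562]
    [+0.21245 +0.81301 -0.54210]
    [+0.22356 +0.49961 +0.83690]
t = (0.2849, -0.0457, 1.2038) m
M0: Pc = R·M0+t = (+0.15800, +0.01526, +1.23182); u = 802.4·(+0.15800)/1.23182 + 332.1 = 435.0203, v = 754.1·(+0.01526)/1.23182 + 250.7 = 260.0404
M1: Pc = R·M1+t = (+0.35110, +0.05838, +1.27720); u = 802.4·(+0.35110)/1.27720 + 332.1 = 552.6810, v = 754.1·(+0.05838)/1.27720 + 250.7 = 285.1719
M2: Pc = R·M2+t = (+0.41180, -0.10666, +1.17578); u = 802.4·(+0.41180)/1.17578 + 332.1 = 613.1288, v = 754.1·(-0.10666)/1.17578 + 250.7 = 182.2940
M3: Pc = R·M3+t = (+0.21870, -0.14978, +1.13040); u = 802.4·(+0.21870)/1.13040 + 332.1 = 487.3383, v = 754.1·(-0.14978)/1.13040 + 250.7 = 150.7774

c0=(435.02, 260.04) c1=(552.68, 285.17) c2=(613.13, 182.29) c3=(487.34, 150.78)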